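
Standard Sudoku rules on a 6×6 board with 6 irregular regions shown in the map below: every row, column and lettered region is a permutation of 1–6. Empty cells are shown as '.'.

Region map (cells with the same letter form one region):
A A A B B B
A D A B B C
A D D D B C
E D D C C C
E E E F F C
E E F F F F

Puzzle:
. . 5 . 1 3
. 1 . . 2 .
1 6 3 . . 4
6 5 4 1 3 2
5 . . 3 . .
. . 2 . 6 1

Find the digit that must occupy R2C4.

R2C3 = 6: row 2 has {1,2}; col 3 has {2,3,4,5}; region has {1,5} → only 6 remains.
R2C6 = 5: row 2 has {1,2,6}; col 6 has {1,2,3,4}; region has {1,2,3,4} → only 5 remains.
R3C4 = 2: row 3 has {1,3,4,6}; col 4 has {1,3}; region has {1,3,4,5,6} → only 2 remains.
R3C5 = 5: row 3 has {1,2,3,4,6}; col 5 has {1,2,3,6}; region has {1,2,3} → only 5 remains.
R5C3 = 1: row 5 has {3,5}; col 3 has {2,3,4,5,6}; region has {5,6} → only 1 remains.
R5C5 = 4: row 5 has {1,3,5}; col 5 has {1,2,3,5,6}; region has {1,2,3,6} → only 4 remains.
R5C6 = 6: row 5 has {1,3,4,5}; col 6 has {1,2,3,4,5}; region has {1,2,3,4,5} → only 6 remains.
R6C4 = 5: row 6 has {1,2,6}; col 4 has {1,2,3}; region has {1,2,3,4,6} → only 5 remains.
R2C4 = 4: row 2 has {1,2,5,6}; col 4 has {1,2,3,5}; region has {1,2,3,5} → only 4 remains.

4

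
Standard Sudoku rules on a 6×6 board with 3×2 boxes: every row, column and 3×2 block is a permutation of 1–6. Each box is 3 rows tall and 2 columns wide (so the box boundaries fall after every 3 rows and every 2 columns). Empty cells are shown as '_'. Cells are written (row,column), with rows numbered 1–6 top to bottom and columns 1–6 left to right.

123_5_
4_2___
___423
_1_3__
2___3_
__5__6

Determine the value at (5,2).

(1,4) = 6: row 1 has {1,2,3,5}; col 4 has {3,4}; box has {2,3,4} → only 6 remains.
(1,6) = 4: row 1 has {1,2,3,5,6}; col 6 has {3,6}; box has {2,3,5} → only 4 remains.
(2,6) = 1: row 2 has {2,4}; col 6 has {3,4,6}; box has {2,3,4,5} → only 1 remains.
(3,3) = 1: row 3 has {2,3,4}; col 3 has {2,3,5}; box has {2,3,4,6} → only 1 remains.
(4,5) = 4: row 4 has {1,3}; col 5 has {2,3,5}; box has {3,6} → only 4 remains.
(5,4) = 1: row 5 has {2,3}; col 4 has {3,4,6}; box has {3,5} → only 1 remains.
(5,6) = 5: row 5 has {1,2,3}; col 6 has {1,3,4,6}; box has {3,4,6} → only 5 remains.
(6,1) = 3: row 6 has {5,6}; col 1 has {1,2,4}; box has {1,2} → only 3 remains.
(6,2) = 4: row 6 has {3,5,6}; col 2 has {1,2}; box has {1,2,3} → only 4 remains.
(6,4) = 2: row 6 has {3,4,5,6}; col 4 has {1,3,4,6}; box has {1,3,5} → only 2 remains.
(6,5) = 1: row 6 has {2,3,4,5,6}; col 5 has {2,3,4,5}; box has {3,4,5,6} → only 1 remains.
(2,4) = 5: row 2 has {1,2,4}; col 4 has {1,2,3,4,6}; box has {1,2,3,4,6} → only 5 remains.
(2,5) = 6: row 2 has {1,2,4,5}; col 5 has {1,2,3,4,5}; box has {1,2,3,4,5} → only 6 remains.
(4,3) = 6: row 4 has {1,3,4}; col 3 has {1,2,3,5}; box has {1,2,3,5} → only 6 remains.
(4,6) = 2: row 4 has {1,3,4,6}; col 6 has {1,3,4,5,6}; box has {1,3,4,5,6} → only 2 remains.
(5,2) = 6: row 5 has {1,2,3,5}; col 2 has {1,2,4}; box has {1,2,3,4} → only 6 remains.

6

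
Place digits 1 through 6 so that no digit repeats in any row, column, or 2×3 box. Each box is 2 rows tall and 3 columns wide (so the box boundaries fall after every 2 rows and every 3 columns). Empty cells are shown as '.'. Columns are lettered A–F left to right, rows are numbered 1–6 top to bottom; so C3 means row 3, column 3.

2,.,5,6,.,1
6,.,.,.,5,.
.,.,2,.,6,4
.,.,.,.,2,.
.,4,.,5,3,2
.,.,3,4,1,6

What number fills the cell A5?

B1 = 3 (sole candidate).
E1 = 4 (sole candidate).
B2 = 1 (sole candidate).
C2 = 4 (sole candidate).
F2 = 3 (sole candidate).
B3 = 5 (sole candidate).
B4 = 6 (sole candidate).
C4 = 1 (sole candidate).
D4 = 3 (sole candidate).
F4 = 5 (sole candidate).
A5 = 1: row 5 has {2,3,4,5}; col 1 has {2,6}; box has {3,4} → only 1 remains.

1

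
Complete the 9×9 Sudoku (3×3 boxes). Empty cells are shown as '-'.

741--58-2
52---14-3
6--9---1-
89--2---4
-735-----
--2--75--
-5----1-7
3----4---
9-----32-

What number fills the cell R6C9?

R3C3 = 8 (sole candidate).
R3C7 = 7 (sole candidate).
R3C9 = 5 (sole candidate).
R4C7 = 6 (sole candidate).
R8C7 = 9 (sole candidate).
R2C3 = 9 (sole candidate).
R2C8 = 6 (sole candidate).
R3C2 = 3 (sole candidate).
R3C5 = 4 (sole candidate).
R3C6 = 2 (sole candidate).
R4C3 = 5 (sole candidate).
R4C6 = 3 (sole candidate).
R4C8 = 7 (sole candidate).
R5C7 = 2 (sole candidate).
R1C8 = 9 (sole candidate).
R4C4 = 1 (sole candidate).
R5C8 = 8 (sole candidate).
R6C8 = 3 (sole candidate).
R7C8 = 4 (sole candidate).
R8C8 = 5 (sole candidate).
R7C1 = 2 (sole candidate).
R7C3 = 6 (sole candidate).
R8C3 = 7 (sole candidate).
R9C3 = 4 (sole candidate).
R5C1 = 4 (hidden single in row 5).
R6C1 = 1 (sole candidate).
R6C2 = 6 (sole candidate).
R6C9 = 9: row 6 has {1,2,3,5,6,7}; col 9 has {2,3,4,5,7}; box has {2,3,4,5,6,7,8} → only 9 remains.

9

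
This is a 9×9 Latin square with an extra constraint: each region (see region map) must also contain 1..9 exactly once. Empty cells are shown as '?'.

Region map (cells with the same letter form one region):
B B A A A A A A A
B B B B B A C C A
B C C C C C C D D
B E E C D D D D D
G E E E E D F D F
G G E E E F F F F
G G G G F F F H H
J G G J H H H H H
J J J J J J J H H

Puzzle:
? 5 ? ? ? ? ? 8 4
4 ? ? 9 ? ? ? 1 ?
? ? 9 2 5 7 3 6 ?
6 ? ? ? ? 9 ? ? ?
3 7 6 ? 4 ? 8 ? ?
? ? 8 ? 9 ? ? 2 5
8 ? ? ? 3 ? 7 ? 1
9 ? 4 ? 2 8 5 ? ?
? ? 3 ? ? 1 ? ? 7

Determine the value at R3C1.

R2C7 = 6: row 2 has {1,4,9}; col 7 has {3,5,7,8}; region has {1,2,3,5,7,9} → only 6 remains.
R3C1 = 1: row 3 has {2,3,5,6,7,9}; col 1 has {3,4,6,8,9}; region has {4,5,6,9} → only 1 remains.

1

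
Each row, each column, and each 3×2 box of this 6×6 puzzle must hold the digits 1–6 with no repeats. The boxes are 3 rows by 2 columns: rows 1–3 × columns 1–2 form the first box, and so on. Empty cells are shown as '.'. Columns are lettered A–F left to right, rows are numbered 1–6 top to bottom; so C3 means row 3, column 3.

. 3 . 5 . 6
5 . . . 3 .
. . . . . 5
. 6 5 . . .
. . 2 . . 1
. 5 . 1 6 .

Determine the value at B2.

B5 = 4: row 5 has {1,2}; col 2 has {3,5,6}; box has {5,6} → only 4 remains.
E5 = 5: row 5 has {1,2,4}; col 5 has {3,6}; box has {1,6} → only 5 remains.
A5 = 3: row 5 has {1,2,4,5}; col 1 has {5}; box has {4,5,6} → only 3 remains.
D5 = 6: row 5 has {1,2,3,4,5}; col 4 has {1,5}; box has {1,2,5} → only 6 remains.
A6 = 2: row 6 has {1,5,6}; col 1 has {3,5}; box has {3,4,5,6} → only 2 remains.
A4 = 1: row 4 has {5,6}; col 1 has {2,3,5}; box has {2,3,4,5,6} → only 1 remains.
A1 = 4: row 1 has {3,5,6}; col 1 has {1,2,3,5}; box has {3,5} → only 4 remains.
C1 = 1: row 1 has {3,4,5,6}; col 3 has {2,5}; box has {5} → only 1 remains.
E1 = 2: row 1 has {1,3,4,5,6}; col 5 has {3,5,6}; box has {3,5,6} → only 2 remains.
F2 = 4: row 2 has {3,5}; col 6 has {1,5,6}; box has {2,3,5,6} → only 4 remains.
A3 = 6: row 3 has {5}; col 1 has {1,2,3,4,5}; box has {3,4,5} → only 6 remains.
E3 = 1: row 3 has {5,6}; col 5 has {2,3,5,6}; box has {2,3,4,5,6} → only 1 remains.
E4 = 4: row 4 has {1,5,6}; col 5 has {1,2,3,5,6}; box has {1,5,6} → only 4 remains.
F6 = 3: row 6 has {1,2,5,6}; col 6 has {1,4,5,6}; box has {1,4,5,6} → only 3 remains.
C2 = 6: row 2 has {3,4,5}; col 3 has {1,2,5}; box has {1,5} → only 6 remains.
D2 = 2: row 2 has {3,4,5,6}; col 4 has {1,5,6}; box has {1,5,6} → only 2 remains.
B3 = 2: row 3 has {1,5,6}; col 2 has {3,4,5,6}; box has {3,4,5,6} → only 2 remains.
D4 = 3: row 4 has {1,4,5,6}; col 4 has {1,2,5,6}; box has {1,2,5,6} → only 3 remains.
F4 = 2: row 4 has {1,3,4,5,6}; col 6 has {1,3,4,5,6}; box has {1,3,4,5,6} → only 2 remains.
C6 = 4: row 6 has {1,2,3,5,6}; col 3 has {1,2,5,6}; box has {1,2,3,5,6} → only 4 remains.
B2 = 1: row 2 has {2,3,4,5,6}; col 2 has {2,3,4,5,6}; box has {2,3,4,5,6} → only 1 remains.

1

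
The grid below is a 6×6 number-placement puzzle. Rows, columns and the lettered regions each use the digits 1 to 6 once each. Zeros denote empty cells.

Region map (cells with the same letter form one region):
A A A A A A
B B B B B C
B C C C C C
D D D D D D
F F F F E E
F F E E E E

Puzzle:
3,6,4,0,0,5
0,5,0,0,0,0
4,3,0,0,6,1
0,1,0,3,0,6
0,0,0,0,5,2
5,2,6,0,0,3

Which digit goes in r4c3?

r2c6 = 4 (sole candidate).
r4c1 = 2 (sole candidate).
r4c3 = 5: row 4 has {1,2,3,6}; col 3 has {4,6}; region has {1,2,3,6} → only 5 remains.

5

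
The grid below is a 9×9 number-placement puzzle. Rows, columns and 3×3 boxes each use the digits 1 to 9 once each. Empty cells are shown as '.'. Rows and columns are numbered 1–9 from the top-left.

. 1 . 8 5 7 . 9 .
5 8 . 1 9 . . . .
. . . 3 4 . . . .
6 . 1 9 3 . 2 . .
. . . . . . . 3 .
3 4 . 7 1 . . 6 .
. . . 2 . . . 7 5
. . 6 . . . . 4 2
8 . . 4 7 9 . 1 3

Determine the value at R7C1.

4

R2C8 = 2: row 2 has {1,5,8,9}; col 8 has {1,3,4,6,7,9}; box has {9} → only 2 remains.
R8C4 = 5: row 8 has {2,4,6}; col 4 has {1,2,3,4,7,8,9}; box has {2,4,7,9} → only 5 remains.
R8C5 = 8: row 8 has {2,4,5,6}; col 5 has {1,3,4,5,7,9}; box has {2,4,5,7,9} → only 8 remains.
R8C7 = 9: row 8 has {2,4,5,6,8}; col 7 has {2}; box has {1,2,3,4,5,7} → only 9 remains.
R9C7 = 6: row 9 has {1,3,4,7,8,9}; col 7 has {2,9}; box has {1,2,3,4,5,7,9} → only 6 remains.
R2C6 = 6: row 2 has {1,2,5,8,9}; col 6 has {7,9}; box has {1,3,4,5,7,8,9} → only 6 remains.
R3C6 = 2: row 3 has {3,4}; col 6 has {6,7,9}; box has {1,3,4,5,6,7,8,9} → only 2 remains.
R5C4 = 6: row 5 has {3}; col 4 has {1,2,3,4,5,7,8,9}; box has {1,3,7,9} → only 6 remains.
R5C5 = 2: row 5 has {3,6}; col 5 has {1,3,4,5,7,8,9}; box has {1,3,6,7,9} → only 2 remains.
R7C5 = 6: row 7 has {2,5,7}; col 5 has {1,2,3,4,5,7,8,9}; box has {2,4,5,7,8,9} → only 6 remains.
R7C7 = 8: row 7 has {2,5,6,7}; col 7 has {2,6,9}; box has {1,2,3,4,5,6,7,9} → only 8 remains.
R6C7 = 5: row 6 has {1,3,4,6,7}; col 7 has {2,6,8,9}; box has {2,3,6} → only 5 remains.
R4C8 = 8: row 4 has {1,2,3,6,9}; col 8 has {1,2,3,4,6,7,9}; box has {2,3,5,6} → only 8 remains.
R6C6 = 8: row 6 has {1,3,4,5,6,7}; col 6 has {2,6,7,9}; box has {1,2,3,6,7,9} → only 8 remains.
R6C9 = 9: row 6 has {1,3,4,5,6,7,8}; col 9 has {2,3,5}; box has {2,3,5,6,8} → only 9 remains.
R3C8 = 5: row 3 has {2,3,4}; col 8 has {1,2,3,4,6,7,8,9}; box has {2,9} → only 5 remains.
R6C3 = 2: row 6 has {1,3,4,5,6,7,8,9}; col 3 has {1,6}; box has {1,3,4,6} → only 2 remains.
R9C3 = 5: row 9 has {1,3,4,6,7,8,9}; col 3 has {1,2,6}; box has {6,8} → only 5 remains.
R9C2 = 2: row 9 has {1,3,4,5,6,7,8,9}; col 2 has {1,4,8}; box has {5,6,8} → only 2 remains.
R1C1 = 2: in row 1, 2 can only go here (every other open cell in that row sees a 2).
R1C9 = 6: in row 1, 6 can only go here (every other open cell in that row sees a 6).
R3C2 = 6: in row 3, 6 can only go here (every other open cell in that row sees a 6).
R3C9 = 8: in row 3, 8 can only go here (every other open cell in that row sees an 8).
R3C7 = 1: in row 3, 1 can only go here (every other open cell in that row sees a 1).
R5C9 = 1: in row 5, 1 can only go here (every other open cell in that row sees a 1).
R5C3 = 8: in row 5, 8 can only go here (every other open cell in that row sees an 8).
R7C1 = 4: in column 1, 4 can only go here (every other open cell in that column sees a 4).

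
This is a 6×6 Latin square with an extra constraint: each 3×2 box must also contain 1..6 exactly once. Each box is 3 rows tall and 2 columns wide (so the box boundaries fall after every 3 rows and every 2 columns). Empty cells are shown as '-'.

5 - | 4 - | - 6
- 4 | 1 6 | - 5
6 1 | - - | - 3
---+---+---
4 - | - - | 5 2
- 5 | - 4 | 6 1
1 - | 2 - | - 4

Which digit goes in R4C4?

1

R2C5 = 2 (sole candidate).
R3C3 = 5 (sole candidate).
R3C4 = 2 (sole candidate).
R3C5 = 4 (sole candidate).
R5C3 = 3 (sole candidate).
R6C4 = 5 (sole candidate).
R6C5 = 3 (sole candidate).
R1C4 = 3 (sole candidate).
R1C5 = 1 (sole candidate).
R2C1 = 3 (sole candidate).
R4C3 = 6 (sole candidate).
R4C4 = 1: row 4 has {2,4,5,6}; col 4 has {2,3,4,5,6}; box has {2,3,4,5,6} → only 1 remains.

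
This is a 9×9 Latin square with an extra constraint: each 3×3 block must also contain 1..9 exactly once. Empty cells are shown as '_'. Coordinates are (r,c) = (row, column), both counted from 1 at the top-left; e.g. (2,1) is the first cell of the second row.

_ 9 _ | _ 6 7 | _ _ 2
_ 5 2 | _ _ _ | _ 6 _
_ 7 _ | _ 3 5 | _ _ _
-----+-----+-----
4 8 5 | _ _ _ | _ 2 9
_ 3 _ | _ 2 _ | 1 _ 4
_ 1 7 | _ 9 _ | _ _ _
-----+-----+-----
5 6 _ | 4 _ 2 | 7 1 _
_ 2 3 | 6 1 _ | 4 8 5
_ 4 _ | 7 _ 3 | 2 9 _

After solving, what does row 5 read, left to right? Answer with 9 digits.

936528174

(3,8) = 4: row 3 has {3,5,7}; col 8 has {1,2,6,8,9}; box has {2,6} → only 4 remains.
(4,5) = 7: row 4 has {2,4,5,8,9}; col 5 has {1,2,3,6,9}; box has {2,9} → only 7 remains.
(7,5) = 8: row 7 has {1,2,4,5,6,7}; col 5 has {1,2,3,6,7,9}; box has {1,2,3,4,6,7} → only 8 remains.
(7,9) = 3: row 7 has {1,2,4,5,6,7,8}; col 9 has {2,4,5,9}; box has {1,2,4,5,7,8,9} → only 3 remains.
(8,6) = 9: row 8 has {1,2,3,4,5,6,8}; col 6 has {2,3,5,7}; box has {1,2,3,4,6,7,8} → only 9 remains.
(9,5) = 5: row 9 has {2,3,4,7,9}; col 5 has {1,2,3,6,7,8,9}; box has {1,2,3,4,6,7,8,9} → only 5 remains.
(9,9) = 6: row 9 has {2,3,4,5,7,9}; col 9 has {2,3,4,5,9}; box has {1,2,3,4,5,7,8,9} → only 6 remains.
(2,5) = 4: row 2 has {2,5,6}; col 5 has {1,2,3,5,6,7,8,9}; box has {3,5,6,7} → only 4 remains.
(6,9) = 8: row 6 has {1,7,9}; col 9 has {2,3,4,5,6,9}; box has {1,2,4,9} → only 8 remains.
(7,3) = 9: row 7 has {1,2,3,4,5,6,7,8}; col 3 has {2,3,5,7}; box has {2,3,4,5,6} → only 9 remains.
(8,1) = 7: row 8 has {1,2,3,4,5,6,8,9}; col 1 has {4,5}; box has {2,3,4,5,6,9} → only 7 remains.
(3,9) = 1: row 3 has {3,4,5,7}; col 9 has {2,3,4,5,6,8,9}; box has {2,4,6} → only 1 remains.
(5,3) = 6: row 5 has {1,2,3,4}; col 3 has {2,3,5,7,9}; box has {1,3,4,5,7,8} → only 6 remains.
(5,6) = 8: row 5 has {1,2,3,4,6}; col 6 has {2,3,5,7,9}; box has {2,7,9} → only 8 remains.
(6,1) = 2: row 6 has {1,7,8,9}; col 1 has {4,5,7}; box has {1,3,4,5,6,7,8} → only 2 remains.
(2,6) = 1: row 2 has {2,4,5,6}; col 6 has {2,3,5,7,8,9}; box has {3,4,5,6,7} → only 1 remains.
(2,9) = 7: row 2 has {1,2,4,5,6}; col 9 has {1,2,3,4,5,6,8,9}; box has {1,2,4,6} → only 7 remains.
(3,3) = 8: row 3 has {1,3,4,5,7}; col 3 has {2,3,5,6,7,9}; box has {2,5,7,9} → only 8 remains.
(3,7) = 9: row 3 has {1,3,4,5,7,8}; col 7 has {1,2,4,7}; box has {1,2,4,6,7} → only 9 remains.
(4,6) = 6: row 4 has {2,4,5,7,8,9}; col 6 has {1,2,3,5,7,8,9}; box has {2,7,8,9} → only 6 remains.
(4,7) = 3: row 4 has {2,4,5,6,7,8,9}; col 7 has {1,2,4,7,9}; box has {1,2,4,8,9} → only 3 remains.
(5,1) = 9: row 5 has {1,2,3,4,6,8}; col 1 has {2,4,5,7}; box has {1,2,3,4,5,6,7,8} → only 9 remains.
(5,4) = 5: row 5 has {1,2,3,4,6,8,9}; col 4 has {4,6,7}; box has {2,6,7,8,9} → only 5 remains.
(5,8) = 7: row 5 has {1,2,3,4,5,6,8,9}; col 8 has {1,2,4,6,8,9}; box has {1,2,3,4,8,9} → only 7 remains.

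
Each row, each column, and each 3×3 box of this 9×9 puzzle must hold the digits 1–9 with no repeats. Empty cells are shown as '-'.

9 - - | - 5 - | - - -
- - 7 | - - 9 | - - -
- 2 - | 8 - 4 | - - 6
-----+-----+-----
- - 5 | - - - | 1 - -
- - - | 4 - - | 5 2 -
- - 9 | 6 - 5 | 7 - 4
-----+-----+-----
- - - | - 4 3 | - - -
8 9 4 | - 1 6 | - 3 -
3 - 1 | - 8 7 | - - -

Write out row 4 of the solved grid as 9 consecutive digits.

435728169

R3C3 = 3: row 3 has {2,4,6,8}; col 3 has {1,4,5,7,9}; box has {2,7,9} → only 3 remains.
R3C5 = 7: row 3 has {2,3,4,6,8}; col 5 has {1,4,5,8}; box has {4,5,8,9} → only 7 remains.
R3C7 = 9: row 3 has {2,3,4,6,7,8}; col 7 has {1,5,7}; box has {6} → only 9 remains.
R6C8 = 8: row 6 has {4,5,6,7,9}; col 8 has {2,3}; box has {1,2,4,5,7} → only 8 remains.
R8C7 = 2: row 8 has {1,3,4,6,8,9}; col 7 has {1,5,7,9}; box has {3} → only 2 remains.
R8C4 = 5: row 8 has {1,2,3,4,6,8,9}; col 4 has {4,6,8}; box has {1,3,4,6,7,8} → only 5 remains.
R8C9 = 7: row 8 has {1,2,3,4,5,6,8,9}; col 9 has {4,6}; box has {2,3} → only 7 remains.
R1C8 = 7: in row 1, 7 can only go here (every other open cell in that row sees a 7).
R9C4 = 2: in row 9, 2 can only go here (every other open cell in that row sees a 2).
R7C4 = 9: row 7 has {3,4}; col 4 has {2,4,5,6,8}; box has {1,2,3,4,5,6,7,8} → only 9 remains.
R7C3 = 2: in column 3, 2 can only go here (every other open cell in that column sees a 2).
R4C4 = 7: in column 4, 7 can only go here (every other open cell in that column sees a 7).
R2C5 = 6: in column 5, 6 can only go here (every other open cell in that column sees a 6).
R2C9 = 2: in row 2, 2 can only go here (every other open cell in that row sees a 2).
R1C6 = 2: in row 1, 2 can only go here (every other open cell in that row sees a 2).
R4C6 = 8: row 4 has {1,5,7}; col 6 has {2,3,4,5,6,7,9}; box has {4,5,6,7} → only 8 remains.
R5C6 = 1: row 5 has {2,4,5}; col 6 has {2,3,4,5,6,7,8,9}; box has {4,5,6,7,8} → only 1 remains.
R4C8 = 6: in box 6, 6 can only go here (every other open cell in that box sees a 6).
R9C8 = 9: in column 8, 9 can only go here (every other open cell in that column sees a 9).
R9C9 = 5: row 9 has {1,2,3,7,8,9}; col 9 has {2,4,6,7}; box has {2,3,7,9} → only 5 remains.
R7C8 = 1: row 7 has {2,3,4,9}; col 8 has {2,3,6,7,8,9}; box has {2,3,5,7,9} → only 1 remains.
R7C9 = 8: row 7 has {1,2,3,4,9}; col 9 has {2,4,5,6,7}; box has {1,2,3,5,7,9} → only 8 remains.
R9C2 = 6: row 9 has {1,2,3,5,7,8,9}; col 2 has {2,9}; box has {1,2,3,4,8,9} → only 6 remains.
R9C7 = 4: row 9 has {1,2,3,5,6,7,8,9}; col 7 has {1,2,5,7,9}; box has {1,2,3,5,7,8,9} → only 4 remains.
R3C8 = 5: row 3 has {2,3,4,6,7,8,9}; col 8 has {1,2,3,6,7,8,9}; box has {2,6,7,9} → only 5 remains.
R7C7 = 6: row 7 has {1,2,3,4,8,9}; col 7 has {1,2,4,5,7,9}; box has {1,2,3,4,5,7,8,9} → only 6 remains.
R2C8 = 4: row 2 has {2,6,7,9}; col 8 has {1,2,3,5,6,7,8,9}; box has {2,5,6,7,9} → only 4 remains.
R3C1 = 1: row 3 has {2,3,4,5,6,7,8,9}; col 1 has {3,8,9}; box has {2,3,7,9} → only 1 remains.
R6C1 = 2: row 6 has {4,5,6,7,8,9}; col 1 has {1,3,8,9}; box has {5,9} → only 2 remains.
R6C5 = 3: row 6 has {2,4,5,6,7,8,9}; col 5 has {1,4,5,6,7,8}; box has {1,4,5,6,7,8} → only 3 remains.
R2C1 = 5: row 2 has {2,4,6,7,9}; col 1 has {1,2,3,8,9}; box has {1,2,3,7,9} → only 5 remains.
R2C2 = 8: row 2 has {2,4,5,6,7,9}; col 2 has {2,6,9}; box has {1,2,3,5,7,9} → only 8 remains.
R2C7 = 3: row 2 has {2,4,5,6,7,8,9}; col 7 has {1,2,4,5,6,7,9}; box has {2,4,5,6,7,9} → only 3 remains.
R4C1 = 4: row 4 has {1,5,6,7,8}; col 1 has {1,2,3,5,8,9}; box has {2,5,9} → only 4 remains.
R4C2 = 3: row 4 has {1,4,5,6,7,8}; col 2 has {2,6,8,9}; box has {2,4,5,9} → only 3 remains.
R4C9 = 9: row 4 has {1,3,4,5,6,7,8}; col 9 has {2,4,5,6,7,8}; box has {1,2,4,5,6,7,8} → only 9 remains.
R5C2 = 7: row 5 has {1,2,4,5}; col 2 has {2,3,6,8,9}; box has {2,3,4,5,9} → only 7 remains.
R5C5 = 9: row 5 has {1,2,4,5,7}; col 5 has {1,3,4,5,6,7,8}; box has {1,3,4,5,6,7,8} → only 9 remains.
R5C9 = 3: row 5 has {1,2,4,5,7,9}; col 9 has {2,4,5,6,7,8,9}; box has {1,2,4,5,6,7,8,9} → only 3 remains.
R6C2 = 1: row 6 has {2,3,4,5,6,7,8,9}; col 2 has {2,3,6,7,8,9}; box has {2,3,4,5,7,9} → only 1 remains.
R7C1 = 7: row 7 has {1,2,3,4,6,8,9}; col 1 has {1,2,3,4,5,8,9}; box has {1,2,3,4,6,8,9} → only 7 remains.
R7C2 = 5: row 7 has {1,2,3,4,6,7,8,9}; col 2 has {1,2,3,6,7,8,9}; box has {1,2,3,4,6,7,8,9} → only 5 remains.
R1C2 = 4: row 1 has {2,5,7,9}; col 2 has {1,2,3,5,6,7,8,9}; box has {1,2,3,5,7,8,9} → only 4 remains.
R1C3 = 6: row 1 has {2,4,5,7,9}; col 3 has {1,2,3,4,5,7,9}; box has {1,2,3,4,5,7,8,9} → only 6 remains.
R1C7 = 8: row 1 has {2,4,5,6,7,9}; col 7 has {1,2,3,4,5,6,7,9}; box has {2,3,4,5,6,7,9} → only 8 remains.
R1C9 = 1: row 1 has {2,4,5,6,7,8,9}; col 9 has {2,3,4,5,6,7,8,9}; box has {2,3,4,5,6,7,8,9} → only 1 remains.
R2C4 = 1: row 2 has {2,3,4,5,6,7,8,9}; col 4 has {2,4,5,6,7,8,9}; box has {2,4,5,6,7,8,9} → only 1 remains.
R4C5 = 2: row 4 has {1,3,4,5,6,7,8,9}; col 5 has {1,3,4,5,6,7,8,9}; box has {1,3,4,5,6,7,8,9} → only 2 remains.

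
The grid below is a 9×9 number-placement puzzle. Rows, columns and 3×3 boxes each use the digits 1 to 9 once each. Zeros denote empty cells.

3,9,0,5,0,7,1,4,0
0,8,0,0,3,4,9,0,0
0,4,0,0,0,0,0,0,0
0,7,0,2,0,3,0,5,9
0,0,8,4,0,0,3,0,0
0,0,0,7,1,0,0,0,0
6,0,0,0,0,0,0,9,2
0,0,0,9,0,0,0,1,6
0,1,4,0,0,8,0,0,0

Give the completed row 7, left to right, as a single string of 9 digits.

657341892

row 1, column 9 = 8 (sole candidate).
row 6, column 9 = 4 (sole candidate).
row 4, column 1 = 4 (hidden single in row 4).
row 4, column 3 = 1 (hidden single in row 4).
row 5, column 9 = 1 (hidden single in row 5).
row 5, column 8 = 7 (hidden single in row 5).
row 9, column 8 = 3 (sole candidate).
row 9, column 4 = 6 (sole candidate).
row 2, column 4 = 1 (sole candidate).
row 3, column 4 = 8 (sole candidate).
row 7, column 4 = 3: row 7 has {2,6,9}; col 4 has {1,2,4,5,6,7,8,9}; box has {6,8,9} → only 3 remains.
row 7, column 2 = 5: row 7 has {2,3,6,9}; col 2 has {1,4,7,8,9}; box has {1,4,6} → only 5 remains.
row 7, column 3 = 7: row 7 has {2,3,5,6,9}; col 3 has {1,4,8}; box has {1,4,5,6} → only 7 remains.
row 7, column 5 = 4: row 7 has {2,3,5,6,7,9}; col 5 has {1,3}; box has {3,6,8,9} → only 4 remains.
row 7, column 6 = 1: row 7 has {2,3,4,5,6,7,9}; col 6 has {3,4,7,8}; box has {3,4,6,8,9} → only 1 remains.
row 7, column 7 = 8: row 7 has {1,2,3,4,5,6,7,9}; col 7 has {1,3,9}; box has {1,2,3,6,9} → only 8 remains.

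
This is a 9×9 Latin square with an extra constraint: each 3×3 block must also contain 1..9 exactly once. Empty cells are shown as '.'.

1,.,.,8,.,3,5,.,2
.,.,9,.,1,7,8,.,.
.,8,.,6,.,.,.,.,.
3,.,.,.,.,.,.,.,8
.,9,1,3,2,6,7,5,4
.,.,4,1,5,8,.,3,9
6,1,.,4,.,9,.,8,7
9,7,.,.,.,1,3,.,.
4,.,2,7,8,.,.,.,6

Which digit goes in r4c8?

r2c9 = 3 (sole candidate).
r3c9 = 1 (sole candidate).
r4c4 = 9 (sole candidate).
r4c6 = 4 (sole candidate).
r5c1 = 8 (sole candidate).
r7c5 = 3 (sole candidate).
r7c7 = 2 (sole candidate).
r8c5 = 6 (sole candidate).
r8c8 = 4 (sole candidate).
r8c9 = 5 (sole candidate).
r9c6 = 5 (sole candidate).
r2c8 = 6 (sole candidate).
r3c6 = 2 (sole candidate).
r4c5 = 7 (sole candidate).
r6c7 = 6 (sole candidate).
r7c3 = 5 (sole candidate).
r8c3 = 8 (sole candidate).
r8c4 = 2 (sole candidate).
r9c2 = 3 (sole candidate).
r2c4 = 5 (sole candidate).
r4c3 = 6 (sole candidate).
r4c7 = 1 (sole candidate).
r4c8 = 2: row 4 has {1,3,4,6,7,8,9}; col 8 has {3,4,5,6,8}; box has {1,3,4,5,6,7,8,9} → only 2 remains.

2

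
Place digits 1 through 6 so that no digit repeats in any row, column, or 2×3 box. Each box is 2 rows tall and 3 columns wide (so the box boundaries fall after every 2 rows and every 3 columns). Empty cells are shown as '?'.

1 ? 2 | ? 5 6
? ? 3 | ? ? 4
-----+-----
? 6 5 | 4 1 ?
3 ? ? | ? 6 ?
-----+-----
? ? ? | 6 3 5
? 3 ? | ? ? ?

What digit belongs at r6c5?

r1c2 = 4 (sole candidate).
r1c4 = 3 (sole candidate).
r2c2 = 5 (sole candidate).
r2c5 = 2 (sole candidate).
r3c1 = 2 (sole candidate).
r3c6 = 3 (sole candidate).
r4c2 = 1 (sole candidate).
r4c3 = 4 (sole candidate).
r4c6 = 2 (sole candidate).
r5c1 = 4 (sole candidate).
r5c2 = 2 (sole candidate).
r5c3 = 1 (sole candidate).
r6c3 = 6 (sole candidate).
r6c5 = 4: row 6 has {3,6}; col 5 has {1,2,3,5,6}; box has {3,5,6} → only 4 remains.

4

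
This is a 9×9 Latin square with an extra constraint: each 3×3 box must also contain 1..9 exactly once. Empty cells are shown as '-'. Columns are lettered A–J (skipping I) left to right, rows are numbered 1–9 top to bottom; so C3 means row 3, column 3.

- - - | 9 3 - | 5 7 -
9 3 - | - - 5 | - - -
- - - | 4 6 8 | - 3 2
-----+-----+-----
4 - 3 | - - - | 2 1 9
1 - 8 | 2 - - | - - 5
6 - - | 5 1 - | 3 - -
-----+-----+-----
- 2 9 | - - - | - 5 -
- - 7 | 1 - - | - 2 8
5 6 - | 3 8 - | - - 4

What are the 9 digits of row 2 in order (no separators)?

D2 = 7: row 2 has {3,5,9}; col 4 has {1,2,3,4,5,9}; box has {3,4,5,6,8,9} → only 7 remains.
E2 = 2: row 2 has {3,5,7,9}; col 5 has {1,3,6,8}; box has {3,4,5,6,7,8,9} → only 2 remains.
A3 = 7 (sole candidate).
E4 = 7 (sole candidate).
F4 = 6 (sole candidate).
C6 = 2 (sole candidate).
J6 = 7 (sole candidate).
D7 = 6 (sole candidate).
E7 = 4 (sole candidate).
F7 = 7 (sole candidate).
G7 = 1 (sole candidate).
J7 = 3 (sole candidate).
A8 = 3 (sole candidate).
B8 = 4 (sole candidate).
F8 = 9 (sole candidate).
G8 = 6 (sole candidate).
C9 = 1 (sole candidate).
F9 = 2 (sole candidate).
H9 = 9 (sole candidate).
F1 = 1 (sole candidate).
J1 = 6 (sole candidate).
J2 = 1: row 2 has {2,3,5,7,9}; col 9 has {2,3,4,5,6,7,8,9}; box has {2,3,5,6,7} → only 1 remains.
C3 = 5 (sole candidate).
G3 = 9 (sole candidate).
B4 = 5 (sole candidate).
D4 = 8 (sole candidate).
E5 = 9 (sole candidate).
G5 = 4 (sole candidate).
H5 = 6 (sole candidate).
B6 = 9 (sole candidate).
F6 = 4 (sole candidate).
H6 = 8 (sole candidate).
A7 = 8 (sole candidate).
E8 = 5 (sole candidate).
G9 = 7 (sole candidate).
A1 = 2 (sole candidate).
B1 = 8 (sole candidate).
C1 = 4 (sole candidate).
C2 = 6: row 2 has {1,2,3,5,7,9}; col 3 has {1,2,3,4,5,7,8,9}; box has {2,3,4,5,7,8,9} → only 6 remains.
G2 = 8: row 2 has {1,2,3,5,6,7,9}; col 7 has {1,2,3,4,5,6,7,9}; box has {1,2,3,5,6,7,9} → only 8 remains.
H2 = 4: row 2 has {1,2,3,5,6,7,8,9}; col 8 has {1,2,3,5,6,7,8,9}; box has {1,2,3,5,6,7,8,9} → only 4 remains.

936725841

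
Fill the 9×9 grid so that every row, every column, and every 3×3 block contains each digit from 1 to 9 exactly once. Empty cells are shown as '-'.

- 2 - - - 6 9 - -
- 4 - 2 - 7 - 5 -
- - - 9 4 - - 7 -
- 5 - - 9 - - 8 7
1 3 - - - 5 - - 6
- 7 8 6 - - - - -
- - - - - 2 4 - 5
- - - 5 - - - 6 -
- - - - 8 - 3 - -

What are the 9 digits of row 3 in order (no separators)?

row 5, column 7 = 2 (sole candidate).
row 4, column 7 = 1 (sole candidate).
row 5, column 5 = 7 (sole candidate).
row 6, column 7 = 5 (sole candidate).
row 3, column 9 = 2: in row 3, 2 can only go here (every other open cell in that row sees a 2).
row 5, column 4 = 8 (hidden single in row 5).
row 6, column 5 = 2 (hidden single in column 5).
row 1, column 5 = 5 (hidden single in column 5).
row 7, column 5 = 6 (hidden single in column 5).
row 6, column 6 = 1 (hidden single in row 6).
row 3, column 6 = 8: in column 6, 8 can only go here (every other open cell in that column sees an 8).
row 3, column 7 = 6: row 3 has {2,4,7,8,9}; col 7 has {1,2,3,4,5,9}; box has {2,5,7,9} → only 6 remains.
row 2, column 7 = 8 (sole candidate).
row 3, column 2 = 1: row 3 has {2,4,6,7,8,9}; col 2 has {2,3,4,5,7}; box has {2,4} → only 1 remains.
row 8, column 7 = 7 (sole candidate).
row 1, column 1 = 8 (hidden single in row 1).
row 1, column 3 = 7 (hidden single in row 1).
row 7, column 2 = 8 (hidden single in row 7).
row 8, column 2 = 9 (sole candidate).
row 9, column 2 = 6 (sole candidate).
row 7, column 8 = 9 (hidden single in row 7).
row 5, column 8 = 4 (sole candidate).
row 6, column 8 = 3 (sole candidate).
row 6, column 9 = 9 (sole candidate).
row 9, column 9 = 1 (sole candidate).
row 1, column 8 = 1 (sole candidate).
row 2, column 9 = 3 (sole candidate).
row 5, column 3 = 9 (sole candidate).
row 6, column 1 = 4 (sole candidate).
row 8, column 9 = 8 (sole candidate).
row 9, column 8 = 2 (sole candidate).
row 1, column 4 = 3 (sole candidate).
row 1, column 9 = 4 (sole candidate).
row 2, column 3 = 6 (sole candidate).
row 2, column 5 = 1 (sole candidate).
row 4, column 3 = 2 (sole candidate).
row 4, column 4 = 4 (sole candidate).
row 4, column 6 = 3 (sole candidate).
row 8, column 5 = 3 (sole candidate).
row 8, column 6 = 4 (sole candidate).
row 9, column 4 = 7 (sole candidate).
row 9, column 6 = 9 (sole candidate).
row 2, column 1 = 9 (sole candidate).
row 4, column 1 = 6 (sole candidate).
row 7, column 4 = 1 (sole candidate).
row 8, column 1 = 2 (sole candidate).
row 8, column 3 = 1 (sole candidate).
row 9, column 1 = 5 (sole candidate).
row 9, column 3 = 4 (sole candidate).
row 3, column 1 = 3: row 3 has {1,2,4,6,7,8,9}; col 1 has {1,2,4,5,6,8,9}; box has {1,2,4,6,7,8,9} → only 3 remains.
row 3, column 3 = 5: row 3 has {1,2,3,4,6,7,8,9}; col 3 has {1,2,4,6,7,8,9}; box has {1,2,3,4,6,7,8,9} → only 5 remains.

315948672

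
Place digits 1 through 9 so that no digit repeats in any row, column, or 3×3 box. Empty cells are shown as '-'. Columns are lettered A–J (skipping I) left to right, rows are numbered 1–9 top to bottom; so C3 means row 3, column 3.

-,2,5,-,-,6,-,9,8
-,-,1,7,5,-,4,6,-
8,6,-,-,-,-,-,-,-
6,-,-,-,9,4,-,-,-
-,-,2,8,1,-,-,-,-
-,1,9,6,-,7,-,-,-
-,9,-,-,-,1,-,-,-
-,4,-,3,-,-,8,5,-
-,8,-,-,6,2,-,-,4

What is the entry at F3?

B2 = 3: row 2 has {1,4,5,6,7}; col 2 has {1,2,4,6,8,9}; box has {1,2,5,6,8} → only 3 remains.
J2 = 2: row 2 has {1,3,4,5,6,7}; col 9 has {4,8}; box has {4,6,8,9} → only 2 remains.
E8 = 7: row 8 has {3,4,5,8}; col 5 has {1,5,6,9}; box has {1,2,3,6} → only 7 remains.
F8 = 9: row 8 has {3,4,5,7,8}; col 6 has {1,2,4,6,7}; box has {1,2,3,6,7} → only 9 remains.
D9 = 5: row 9 has {2,4,6,8}; col 4 has {3,6,7,8}; box has {1,2,3,6,7,9} → only 5 remains.
A2 = 9: row 2 has {1,2,3,4,5,6,7}; col 1 has {6,8}; box has {1,2,3,5,6,8} → only 9 remains.
F2 = 8: row 2 has {1,2,3,4,5,6,7,9}; col 6 has {1,2,4,6,7,9}; box has {5,6,7} → only 8 remains.
F3 = 3: row 3 has {6,8}; col 6 has {1,2,4,6,7,8,9}; box has {5,6,7,8} → only 3 remains.

3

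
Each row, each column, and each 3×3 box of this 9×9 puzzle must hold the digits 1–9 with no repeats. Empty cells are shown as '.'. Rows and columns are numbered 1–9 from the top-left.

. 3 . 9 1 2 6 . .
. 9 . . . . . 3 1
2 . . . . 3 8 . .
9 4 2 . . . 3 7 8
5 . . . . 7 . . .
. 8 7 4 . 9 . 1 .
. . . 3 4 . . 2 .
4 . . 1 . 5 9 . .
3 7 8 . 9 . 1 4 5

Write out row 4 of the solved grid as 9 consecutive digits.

row 1, column 8 = 5 (sole candidate).
row 3, column 8 = 9 (sole candidate).
row 5, column 8 = 6 (sole candidate).
row 6, column 1 = 6 (sole candidate).
row 6, column 9 = 2 (sole candidate).
row 7, column 1 = 1 (sole candidate).
row 7, column 7 = 7 (sole candidate).
row 7, column 9 = 6 (sole candidate).
row 8, column 3 = 6 (sole candidate).
row 8, column 8 = 8 (sole candidate).
row 8, column 9 = 3 (sole candidate).
row 9, column 6 = 6 (sole candidate).
row 1, column 3 = 4 (sole candidate).
row 1, column 9 = 7 (sole candidate).
row 2, column 3 = 5 (sole candidate).
row 3, column 3 = 1 (sole candidate).
row 3, column 9 = 4 (sole candidate).
row 4, column 6 = 1: row 4 has {2,3,4,7,8,9}; col 6 has {2,3,5,6,7,9}; box has {4,7,9} → only 1 remains.
row 5, column 2 = 1 (sole candidate).
row 5, column 3 = 3 (sole candidate).
row 5, column 7 = 4 (sole candidate).
row 5, column 9 = 9 (sole candidate).
row 6, column 7 = 5 (sole candidate).
row 7, column 2 = 5 (sole candidate).
row 7, column 3 = 9 (sole candidate).
row 7, column 6 = 8 (sole candidate).
row 8, column 2 = 2 (sole candidate).
row 8, column 5 = 7 (sole candidate).
row 9, column 4 = 2 (sole candidate).
row 1, column 1 = 8 (sole candidate).
row 2, column 1 = 7 (sole candidate).
row 2, column 6 = 4 (sole candidate).
row 2, column 7 = 2 (sole candidate).
row 3, column 2 = 6 (sole candidate).
row 3, column 5 = 5 (sole candidate).
row 4, column 5 = 6: row 4 has {1,2,3,4,7,8,9}; col 5 has {1,4,5,7,9}; box has {1,4,7,9} → only 6 remains.
row 5, column 4 = 8 (sole candidate).
row 5, column 5 = 2 (sole candidate).
row 6, column 5 = 3 (sole candidate).
row 2, column 4 = 6 (sole candidate).
row 2, column 5 = 8 (sole candidate).
row 3, column 4 = 7 (sole candidate).
row 4, column 4 = 5: row 4 has {1,2,3,4,6,7,8,9}; col 4 has {1,2,3,4,6,7,8,9}; box has {1,2,3,4,6,7,8,9} → only 5 remains.

942561378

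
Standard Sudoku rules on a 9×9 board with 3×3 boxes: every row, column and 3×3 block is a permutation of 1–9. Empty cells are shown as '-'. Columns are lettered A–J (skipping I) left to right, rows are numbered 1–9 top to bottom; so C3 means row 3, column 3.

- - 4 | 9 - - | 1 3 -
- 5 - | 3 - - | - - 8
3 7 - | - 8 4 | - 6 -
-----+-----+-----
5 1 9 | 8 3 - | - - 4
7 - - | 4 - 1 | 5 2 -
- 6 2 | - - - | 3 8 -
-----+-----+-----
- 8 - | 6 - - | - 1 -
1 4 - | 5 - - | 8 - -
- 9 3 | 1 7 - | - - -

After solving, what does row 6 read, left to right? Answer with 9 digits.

B1 = 2: row 1 has {1,3,4,9}; col 2 has {1,4,5,6,7,8,9}; box has {3,4,5,7} → only 2 remains.
C3 = 1: row 3 has {3,4,6,7,8}; col 3 has {2,3,4,9}; box has {2,3,4,5,7} → only 1 remains.
D3 = 2: row 3 has {1,3,4,6,7,8}; col 4 has {1,3,4,5,6,8,9}; box has {3,4,8,9} → only 2 remains.
G3 = 9: row 3 has {1,2,3,4,6,7,8}; col 7 has {1,3,5,8}; box has {1,3,6,8} → only 9 remains.
J3 = 5: row 3 has {1,2,3,4,6,7,8,9}; col 9 has {4,8}; box has {1,3,6,8,9} → only 5 remains.
H4 = 7: row 4 has {1,3,4,5,8,9}; col 8 has {1,2,3,6,8}; box has {2,3,4,5,8} → only 7 remains.
B5 = 3: row 5 has {1,2,4,5,7}; col 2 has {1,2,4,5,6,7,8,9}; box has {1,2,5,6,7,9} → only 3 remains.
C5 = 8: row 5 has {1,2,3,4,5,7}; col 3 has {1,2,3,4,9}; box has {1,2,3,5,6,7,9} → only 8 remains.
A6 = 4: row 6 has {2,3,6,8}; col 1 has {1,3,5,7}; box has {1,2,3,5,6,7,8,9} → only 4 remains.
D6 = 7: row 6 has {2,3,4,6,8}; col 4 has {1,2,3,4,5,6,8,9}; box has {1,3,4,8} → only 7 remains.
A7 = 2: row 7 has {1,6,8}; col 1 has {1,3,4,5,7}; box has {1,3,4,8,9} → only 2 remains.
H8 = 9: row 8 has {1,4,5,8}; col 8 has {1,2,3,6,7,8}; box has {1,8} → only 9 remains.
A9 = 6: row 9 has {1,3,7,9}; col 1 has {1,2,3,4,5,7}; box has {1,2,3,4,8,9} → only 6 remains.
J9 = 2: row 9 has {1,3,6,7,9}; col 9 has {4,5,8}; box has {1,8,9} → only 2 remains.
A1 = 8: row 1 has {1,2,3,4,9}; col 1 has {1,2,3,4,5,6,7}; box has {1,2,3,4,5,7} → only 8 remains.
J1 = 7: row 1 has {1,2,3,4,8,9}; col 9 has {2,4,5,8}; box has {1,3,5,6,8,9} → only 7 remains.
A2 = 9: row 2 has {3,5,8}; col 1 has {1,2,3,4,5,6,7,8}; box has {1,2,3,4,5,7,8} → only 9 remains.
C2 = 6: row 2 has {3,5,8,9}; col 3 has {1,2,3,4,8,9}; box has {1,2,3,4,5,7,8,9} → only 6 remains.
E2 = 1: row 2 has {3,5,6,8,9}; col 5 has {3,7,8}; box has {2,3,4,8,9} → only 1 remains.
F2 = 7: row 2 has {1,3,5,6,8,9}; col 6 has {1,4}; box has {1,2,3,4,8,9} → only 7 remains.
H2 = 4: row 2 has {1,3,5,6,7,8,9}; col 8 has {1,2,3,6,7,8,9}; box has {1,3,5,6,7,8,9} → only 4 remains.
G4 = 6: row 4 has {1,3,4,5,7,8,9}; col 7 has {1,3,5,8,9}; box has {2,3,4,5,7,8} → only 6 remains.
J5 = 9: row 5 has {1,2,3,4,5,7,8}; col 9 has {2,4,5,7,8}; box has {2,3,4,5,6,7,8} → only 9 remains.
J6 = 1: row 6 has {2,3,4,6,7,8}; col 9 has {2,4,5,7,8,9}; box has {2,3,4,5,6,7,8,9} → only 1 remains.
J7 = 3: row 7 has {1,2,6,8}; col 9 has {1,2,4,5,7,8,9}; box has {1,2,8,9} → only 3 remains.
C8 = 7: row 8 has {1,4,5,8,9}; col 3 has {1,2,3,4,6,8,9}; box has {1,2,3,4,6,8,9} → only 7 remains.
E8 = 2: row 8 has {1,4,5,7,8,9}; col 5 has {1,3,7,8}; box has {1,5,6,7} → only 2 remains.
F8 = 3: row 8 has {1,2,4,5,7,8,9}; col 6 has {1,4,7}; box has {1,2,5,6,7} → only 3 remains.
J8 = 6: row 8 has {1,2,3,4,5,7,8,9}; col 9 has {1,2,3,4,5,7,8,9}; box has {1,2,3,8,9} → only 6 remains.
F9 = 8: row 9 has {1,2,3,6,7,9}; col 6 has {1,3,4,7}; box has {1,2,3,5,6,7} → only 8 remains.
G9 = 4: row 9 has {1,2,3,6,7,8,9}; col 7 has {1,3,5,6,8,9}; box has {1,2,3,6,8,9} → only 4 remains.
H9 = 5: row 9 has {1,2,3,4,6,7,8,9}; col 8 has {1,2,3,4,6,7,8,9}; box has {1,2,3,4,6,8,9} → only 5 remains.
G2 = 2: row 2 has {1,3,4,5,6,7,8,9}; col 7 has {1,3,4,5,6,8,9}; box has {1,3,4,5,6,7,8,9} → only 2 remains.
F4 = 2: row 4 has {1,3,4,5,6,7,8,9}; col 6 has {1,3,4,7,8}; box has {1,3,4,7,8} → only 2 remains.
E5 = 6: row 5 has {1,2,3,4,5,7,8,9}; col 5 has {1,2,3,7,8}; box has {1,2,3,4,7,8} → only 6 remains.
C7 = 5: row 7 has {1,2,3,6,8}; col 3 has {1,2,3,4,6,7,8,9}; box has {1,2,3,4,6,7,8,9} → only 5 remains.
F7 = 9: row 7 has {1,2,3,5,6,8}; col 6 has {1,2,3,4,7,8}; box has {1,2,3,5,6,7,8} → only 9 remains.
G7 = 7: row 7 has {1,2,3,5,6,8,9}; col 7 has {1,2,3,4,5,6,8,9}; box has {1,2,3,4,5,6,8,9} → only 7 remains.
E1 = 5: row 1 has {1,2,3,4,7,8,9}; col 5 has {1,2,3,6,7,8}; box has {1,2,3,4,7,8,9} → only 5 remains.
F1 = 6: row 1 has {1,2,3,4,5,7,8,9}; col 6 has {1,2,3,4,7,8,9}; box has {1,2,3,4,5,7,8,9} → only 6 remains.
E6 = 9: row 6 has {1,2,3,4,6,7,8}; col 5 has {1,2,3,5,6,7,8}; box has {1,2,3,4,6,7,8} → only 9 remains.
F6 = 5: row 6 has {1,2,3,4,6,7,8,9}; col 6 has {1,2,3,4,6,7,8,9}; box has {1,2,3,4,6,7,8,9} → only 5 remains.

462795381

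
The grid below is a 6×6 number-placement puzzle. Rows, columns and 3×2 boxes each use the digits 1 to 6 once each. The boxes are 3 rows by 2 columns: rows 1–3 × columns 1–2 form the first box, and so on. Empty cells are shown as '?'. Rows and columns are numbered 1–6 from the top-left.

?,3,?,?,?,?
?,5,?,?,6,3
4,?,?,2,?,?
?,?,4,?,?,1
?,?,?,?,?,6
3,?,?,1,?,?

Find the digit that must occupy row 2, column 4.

row 2, column 3 = 1: row 2 has {3,5,6}; col 3 has {4}; box has {2} → only 1 remains.
row 2, column 4 = 4: row 2 has {1,3,5,6}; col 4 has {1,2}; box has {1,2} → only 4 remains.

4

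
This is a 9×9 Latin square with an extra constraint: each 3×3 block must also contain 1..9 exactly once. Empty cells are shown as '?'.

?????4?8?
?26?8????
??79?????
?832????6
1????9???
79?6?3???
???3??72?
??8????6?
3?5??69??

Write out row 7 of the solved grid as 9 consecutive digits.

649318725

R3C1 = 8: in row 3, 8 can only go here (every other open cell in that row sees an 8).
R4C8 = 9: in row 4, 9 can only go here (every other open cell in that row sees a 9).
R5C2 = 6: in row 5, 6 can only go here (every other open cell in that row sees a 6).
R7C1 = 6: in row 7, 6 can only go here (every other open cell in that row sees a 6).
R9C5 = 2: in row 9, 2 can only go here (every other open cell in that row sees a 2).
R8C1 = 2: in row 8, 2 can only go here (every other open cell in that row sees a 2).
R8C5 = 9: in row 8, 9 can only go here (every other open cell in that row sees a 9).
R7C3 = 9: in row 7, 9 can only go here (every other open cell in that row sees a 9).
R1C3 = 1: row 1 has {4,8}; col 3 has {3,5,6,7,8,9}; box has {2,6,7,8} → only 1 remains.
R3C6 = 2: in column 6, 2 can only go here (every other open cell in that column sees a 2).
R7C6 = 8: in column 6, 8 can only go here (every other open cell in that column sees an 8).
R9C9 = 8: in row 9, 8 can only go here (every other open cell in that row sees an 8).
R6C7 = 8: in row 6, 8 can only go here (every other open cell in that row sees an 8).
R5C4 = 8: in row 5, 8 can only go here (every other open cell in that row sees an 8).
R4C1 = 5: in box 4, 5 can only go here (every other open cell in that box sees a 5).
R1C1 = 9: row 1 has {1,4,8}; col 1 has {1,2,3,5,6,7,8}; box has {1,2,6,7,8} → only 9 remains.
R2C1 = 4: row 2 has {2,6,8}; col 1 has {1,2,3,5,6,7,8,9}; box has {1,2,6,7,8,9} → only 4 remains.
R2C9 = 9: in row 2, 9 can only go here (every other open cell in that row sees a 9).
Singles propagation stalls; R7C5 is still open with candidates {1,4,5}.
  Try R7C5 = 4: then column 4 has no cell left for 4 — contradiction.
  Try R7C5 = 5: then box 5 has no cell left for 5 — contradiction.
So R7C5 = 1.
R7C2 = 4: row 7 has {1,2,3,6,7,8,9}; col 2 has {2,6,8,9}; box has {2,3,5,6,8,9} → only 4 remains.
R7C9 = 5: row 7 has {1,2,3,4,6,7,8,9}; col 9 has {6,8,9}; box has {2,6,7,8,9} → only 5 remains.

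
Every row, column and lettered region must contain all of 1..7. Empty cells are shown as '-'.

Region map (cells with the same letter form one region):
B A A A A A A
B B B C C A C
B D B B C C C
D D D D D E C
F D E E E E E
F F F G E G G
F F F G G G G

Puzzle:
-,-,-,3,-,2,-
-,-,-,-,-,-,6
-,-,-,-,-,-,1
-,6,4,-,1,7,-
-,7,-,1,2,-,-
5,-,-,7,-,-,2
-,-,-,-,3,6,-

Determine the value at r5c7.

4

r3c4 = 6: in column 4, 6 can only go here (every other open cell in that column sees a 6).
r5c1 = 6: in column 1, 6 can only go here (every other open cell in that column sees a 6).
r6c5 = 6: in row 6, 6 can only go here (every other open cell in that row sees a 6).
r1c3 = 6: in row 1, 6 can only go here (every other open cell in that row sees a 6).
r1c7 = 7: in column 7, 7 can only go here (every other open cell in that column sees a 7).
r2c4 = 2: in region C, 2 can only go here (every other open cell in that region sees a 2).
r4c4 = 5: row 4 has {1,4,6,7}; col 4 has {1,2,3,6,7}; region has {1,4,6,7} → only 5 remains.
r4c7 = 3: row 4 has {1,4,5,6,7}; col 7 has {1,2,6,7}; region has {1,2,6} → only 3 remains.
r7c4 = 4: row 7 has {3,6}; col 4 has {1,2,3,5,6,7}; region has {2,3,6,7} → only 4 remains.
r7c7 = 5: row 7 has {3,4,6}; col 7 has {1,2,3,6,7}; region has {2,3,4,6,7} → only 5 remains.
r4c1 = 2: row 4 has {1,3,4,5,6,7}; col 1 has {5,6}; region has {1,4,5,6,7} → only 2 remains.
r5c7 = 4: row 5 has {1,2,6,7}; col 7 has {1,2,3,5,6,7}; region has {1,2,6,7} → only 4 remains.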